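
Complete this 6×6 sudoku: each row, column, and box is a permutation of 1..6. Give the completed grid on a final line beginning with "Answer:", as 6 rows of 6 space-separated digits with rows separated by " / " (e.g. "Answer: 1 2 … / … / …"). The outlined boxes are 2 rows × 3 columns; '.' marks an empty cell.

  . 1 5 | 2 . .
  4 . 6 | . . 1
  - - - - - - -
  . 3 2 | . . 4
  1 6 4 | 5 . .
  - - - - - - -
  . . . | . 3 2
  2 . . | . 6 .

Step 1. [r5c3∈{1}] only 1 remains possible at r5c3, so r5c3=1.
Step 2. [r6c4∈{1,4}] 1 has one home in row 6: r6c4. So r6c4=1.
Step 3. [r6c2∈{4,5}] row 6 places 4 nowhere but r6c2 ⇒ r6c2=4.
Step 4. [r2c4∈{3}] only 3 remains possible at r2c4, so r2c4=3.
Step 5. [r5c1∈{5,6}] r5c1 is the only open cell in row 5 admitting 6, so r5c1=6.
Step 6. [r4c5∈{2}] r4c5's peers cover all but 2, so r4c5=2.
Step 7. [r1c5∈{4}] r1c5 is down to just 4 ⇒ r1c5=4.
Step 8. [r1c6∈{6}] r1c6 is down to just 6. So r1c6=6.
Step 9. [r6c6∈{5}] r6c6's peers cover all but 5 ⇒ r6c6=5.
Step 10. [r3c1∈{5}] r3c1 is down to just 5. So r3c1=5.
Step 11. [r3c4∈{6}] r3c4 has the single candidate 6 ⇒ r3c4=6.
Step 12. [r1c1∈{3}] nothing but 3 survives at r1c1 ⇒ r1c1=3.
Step 13. [r5c4∈{4}] r5c4's peers cover all but 4. So r5c4=4.
Step 14. [r5c2∈{5}] only 5 remains possible at r5c2 ⇒ r5c2=5.
Step 15. [r2c2∈{2}] r2c2 is down to just 2 ⇒ r2c2=2.
Step 16. [r4c6∈{3}] r4c6 has the single candidate 3 ⇒ r4c6=3.
Step 17. [r2c5∈{5}] only 5 remains possible at r2c5. So r2c5=5.
Step 18. [r6c3∈{3}] r6c3 is down to just 3 ⇒ r6c3=3.
Step 19. [r3c5∈{1}] r3c5 has the single candidate 1, so r3c5=1.

Answer: 3 1 5 2 4 6 / 4 2 6 3 5 1 / 5 3 2 6 1 4 / 1 6 4 5 2 3 / 6 5 1 4 3 2 / 2 4 3 1 6 5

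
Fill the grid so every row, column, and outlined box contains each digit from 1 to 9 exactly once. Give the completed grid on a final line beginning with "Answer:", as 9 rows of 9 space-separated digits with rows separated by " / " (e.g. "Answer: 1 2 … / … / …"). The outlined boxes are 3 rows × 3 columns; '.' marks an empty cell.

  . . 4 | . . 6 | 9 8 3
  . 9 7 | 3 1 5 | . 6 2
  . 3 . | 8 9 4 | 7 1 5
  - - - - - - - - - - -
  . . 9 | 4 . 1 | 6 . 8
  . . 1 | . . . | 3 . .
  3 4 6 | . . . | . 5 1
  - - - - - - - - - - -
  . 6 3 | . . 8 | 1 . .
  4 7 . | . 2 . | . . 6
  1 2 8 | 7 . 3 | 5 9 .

Step 1. [r4c2∈{5}] r4c2's peers cover all but 5. So r4c2=5.
Step 2. [r7c8∈{2,4,7}] r7c8 is the only open cell in row 7 admitting 2 ⇒ r7c8=2.
Step 3. [r5c9∈{4,7,9}] r5c9 is the only open cell in col 9 admitting 9 ⇒ r5c9=9.
Step 4. [r4c1∈{2,7}] in row 4, 2 fits only at r4c1, so r4c1=2.
Step 5. [r5c1∈{7,8}] in col 1, 7 fits only at r5c1. So r5c1=7.
Step 6. [r6c6∈{2,7,9}] r6c6 is the only open cell in col 6 admitting 7, so r6c6=7.
Step 7. [r6c4∈{2,9}] across row 6, 9 lands solely at r6c4. So r6c4=9.
Step 8. [r7c4∈{5}] only 5 remains possible at r7c4 ⇒ r7c4=5.
Step 9. [r5c4∈{2,6}] across col 4, 6 lands solely at r5c4, so r5c4=6.
Step 10. [r9c9∈{4}] r9c9 is down to just 4, so r9c9=4.
Step 11. [r6c5∈{8}] nothing but 8 survives at r6c5. So r6c5=8.
Step 12. [r4c8∈{7}] r4c8's peers cover all but 7 ⇒ r4c8=7.
Step 13. [r8c3∈{5}] nothing but 5 survives at r8c3 ⇒ r8c3=5.
Step 14. [r7c5∈{4}] nothing but 4 survives at r7c5 ⇒ r7c5=4.
Step 15. [r1c4∈{2}] r1c4 has the single candidate 2. So r1c4=2.
Step 16. [r3c3∈{2}] r3c3 is down to just 2, so r3c3=2.
Step 17. [r2c1∈{8}] r2c1's peers cover all but 8, so r2c1=8.
Step 18. [r4c5∈{3}] r4c5 has the single candidate 3, so r4c5=3.
Step 19. [r5c6∈{2}] r5c6 is down to just 2 ⇒ r5c6=2.
Step 20. [r1c1∈{5}] only 5 remains possible at r1c1. So r1c1=5.
Step 21. [r5c8∈{4}] r5c8 is down to just 4 ⇒ r5c8=4.
Step 22. [r7c9∈{7}] nothing but 7 survives at r7c9. So r7c9=7.
Step 23. [r8c4∈{1}] r8c4 has the single candidate 1. So r8c4=1.
Step 24. [r1c2∈{1}] only 1 remains possible at r1c2. So r1c2=1.
Step 25. [r3c1∈{6}] r3c1 is down to just 6. So r3c1=6.
Step 26. [r6c7∈{2}] r6c7's peers cover all but 2, so r6c7=2.
Step 27. [r8c8∈{3}] r8c8's peers cover all but 3, so r8c8=3.
Step 28. [r2c7∈{4}] nothing but 4 survives at r2c7 ⇒ r2c7=4.
Step 29. [r5c5∈{5}] nothing but 5 survives at r5c5, so r5c5=5.
Step 30. [r5c2∈{8}] nothing but 8 survives at r5c2 ⇒ r5c2=8.
Step 31. [r8c6∈{9}] r8c6 is down to just 9 ⇒ r8c6=9.
Step 32. [r8c7∈{8}] r8c7's peers cover all but 8. So r8c7=8.
Step 33. [r1c5∈{7}] r1c5 has the single candidate 7 ⇒ r1c5=7.
Step 34. [r7c1∈{9}] r7c1's peers cover all but 9. So r7c1=9.
Step 35. [r9c5∈{6}] r9c5 has the single candidate 6. So r9c5=6.

Answer: 5 1 4 2 7 6 9 8 3 / 8 9 7 3 1 5 4 6 2 / 6 3 2 8 9 4 7 1 5 / 2 5 9 4 3 1 6 7 8 / 7 8 1 6 5 2 3 4 9 / 3 4 6 9 8 7 2 5 1 / 9 6 3 5 4 8 1 2 7 / 4 7 5 1 2 9 8 3 6 / 1 2 8 7 6 3 5 9 4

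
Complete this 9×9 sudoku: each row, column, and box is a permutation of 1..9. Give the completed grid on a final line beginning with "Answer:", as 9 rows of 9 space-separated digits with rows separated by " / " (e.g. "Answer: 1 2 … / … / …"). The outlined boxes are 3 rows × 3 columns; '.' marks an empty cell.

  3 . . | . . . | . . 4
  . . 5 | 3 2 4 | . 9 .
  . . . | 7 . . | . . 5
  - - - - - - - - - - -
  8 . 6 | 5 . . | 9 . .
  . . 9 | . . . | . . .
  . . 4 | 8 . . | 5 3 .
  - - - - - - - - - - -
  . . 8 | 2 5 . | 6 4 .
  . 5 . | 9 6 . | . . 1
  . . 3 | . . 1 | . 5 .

Step 1. [r5c7∈{1,2,4,7,8}] across col 7, 4 lands solely at r5c7 ⇒ r5c7=4.
Step 2. [r8c1∈{2,4,7}] in row 8, 4 fits only at r8c1 ⇒ r8c1=4.
Step 3. [r3c2∈{1,2,4,6,8,9}] across row 3, 4 lands solely at r3c2, so r3c2=4.
Step 4. [r4c5∈{1,3,4,7}] in row 4, 4 fits only at r4c5. So r4c5=4.
Step 5. [r5c5∈{1,3,7}] across col 5, 3 lands solely at r5c5, so r5c5=3.
Step 6. [r3c7∈{1,2,3,8}] 3 has one home in row 3: r3c7. So r3c7=3.
Step 7. [r5c1∈{1,2,5,7}] in row 5, 5 fits only at r5c1. So r5c1=5.
Step 8. [r1c6∈{5,6,8,9}] r1c6 is the only open cell in row 1 admitting 5. So r1c6=5.
Step 9. [r7c9∈{3,7,9}] col 9 places 3 nowhere but r7c9 ⇒ r7c9=3.
Step 10. [r7c6∈{7}] r7c6's peers cover all but 7, so r7c6=7.
Step 11. [r4c6∈{2}] only 2 remains possible at r4c6, so r4c6=2.
Step 12. [r4c9∈{7}] r4c9's peers cover all but 7. So r4c9=7.
Step 13. [r5c2∈{1,2,7}] 7 has one home in row 5: r5c2. So r5c2=7.
Step 14. [r5c6∈{6}] r5c6's peers cover all but 6, so r5c6=6.
Step 15. [r9c5∈{8}] r9c5 is down to just 8. So r9c5=8.
Step 16. [r4c8∈{1}] only 1 remains possible at r4c8. So r4c8=1.
Step 17. [r1c4∈{1,6}] col 4 places 6 nowhere but r1c4, so r1c4=6.
Step 18. [r3c8∈{2,6,8}] r3c8 is the only open cell in col 8 admitting 6. So r3c8=6.
Step 19. [r2c9∈{8}] r2c9's peers cover all but 8, so r2c9=8.
Step 20. [r8c7∈{2,7,8}] col 7 places 8 nowhere but r8c7. So r8c7=8.
Step 21. [r1c2∈{1,2,8,9}] in row 1, 8 fits only at r1c2, so r1c2=8.
Step 22. [r3c1∈{1,2,9}] in box 1, 9 fits only at r3c1. So r3c1=9.
Step 23. [r7c1∈{1}] r7c1's peers cover all but 1 ⇒ r7c1=1.
Step 24. [r3c5∈{1}] only 1 remains possible at r3c5 ⇒ r3c5=1.
Step 25. [r1c3∈{1,2,7}] 1 has one home in col 3: r1c3 ⇒ r1c3=1.
Step 26. [r5c9∈{2}] only 2 remains possible at r5c9 ⇒ r5c9=2.
Step 27. [r2c1∈{6,7}] box 1 places 7 nowhere but r2c1. So r2c1=7.
Step 28. [r9c7∈{2,7}] in row 9, 7 fits only at r9c7. So r9c7=7.
Step 29. [r9c1∈{2,6}] across col 1, 6 lands solely at r9c1, so r9c1=6.
Step 30. [r9c2∈{2,9}] row 9 places 2 nowhere but r9c2. So r9c2=2.
Step 31. [r1c8∈{2,7}] across row 1, 7 lands solely at r1c8. So r1c8=7.
Step 32. [r6c6∈{9}] r6c6's peers cover all but 9, so r6c6=9.
Step 33. [r4c2∈{3}] r4c2 is down to just 3. So r4c2=3.
Step 34. [r6c1∈{2}] r6c1 has the single candidate 2, so r6c1=2.
Step 35. [r8c3∈{7}] r8c3 has the single candidate 7 ⇒ r8c3=7.
Step 36. [r5c4∈{1}] r5c4 is down to just 1, so r5c4=1.
Step 37. [r8c8∈{2}] r8c8 is down to just 2, so r8c8=2.
Step 38. [r2c7∈{1}] r2c7 is down to just 1. So r2c7=1.
Step 39. [r9c9∈{9}] r9c9's peers cover all but 9. So r9c9=9.
Step 40. [r7c2∈{9}] only 9 remains possible at r7c2, so r7c2=9.
Step 41. [r1c5∈{9}] nothing but 9 survives at r1c5 ⇒ r1c5=9.
Step 42. [r3c3∈{2}] r3c3's peers cover all but 2 ⇒ r3c3=2.
Step 43. [r2c2∈{6}] nothing but 6 survives at r2c2, so r2c2=6.
Step 44. [r3c6∈{8}] only 8 remains possible at r3c6 ⇒ r3c6=8.
Step 45. [r8c6∈{3}] r8c6 is down to just 3 ⇒ r8c6=3.
Step 46. [r5c8∈{8}] r5c8 is down to just 8 ⇒ r5c8=8.
Step 47. [r6c5∈{7}] r6c5 is down to just 7. So r6c5=7.
Step 48. [r9c4∈{4}] r9c4's peers cover all but 4. So r9c4=4.
Step 49. [r6c2∈{1}] only 1 remains possible at r6c2. So r6c2=1.
Step 50. [r6c9∈{6}] nothing but 6 survives at r6c9, so r6c9=6.
Step 51. [r1c7∈{2}] nothing but 2 survives at r1c7. So r1c7=2.

Answer: 3 8 1 6 9 5 2 7 4 / 7 6 5 3 2 4 1 9 8 / 9 4 2 7 1 8 3 6 5 / 8 3 6 5 4 2 9 1 7 / 5 7 9 1 3 6 4 8 2 / 2 1 4 8 7 9 5 3 6 / 1 9 8 2 5 7 6 4 3 / 4 5 7 9 6 3 8 2 1 / 6 2 3 4 8 1 7 5 9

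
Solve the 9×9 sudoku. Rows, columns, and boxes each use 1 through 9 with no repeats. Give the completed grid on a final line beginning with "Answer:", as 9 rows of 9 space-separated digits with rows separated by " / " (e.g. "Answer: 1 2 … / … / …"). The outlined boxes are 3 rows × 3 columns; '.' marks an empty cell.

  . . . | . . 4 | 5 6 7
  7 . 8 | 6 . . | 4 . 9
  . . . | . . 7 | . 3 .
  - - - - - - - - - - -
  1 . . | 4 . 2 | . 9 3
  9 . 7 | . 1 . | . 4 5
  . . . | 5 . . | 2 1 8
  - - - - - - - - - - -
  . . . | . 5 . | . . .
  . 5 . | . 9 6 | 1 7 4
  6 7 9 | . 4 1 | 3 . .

Step 1. [r2c2∈{1,2,3}] across row 2, 1 lands solely at r2c2 ⇒ r2c2=1.
Step 2. [r5c2∈{2,3,6,8}] row 5 places 2 nowhere but r5c2. So r5c2=2.
Step 3. [r1c4∈{1,2,3,8,9}] 1 has one home in row 1: r1c4, so r1c4=1.
Step 4. [r1c5∈{2,3,8}] row 1 places 8 nowhere but r1c5 ⇒ r1c5=8.
Step 5. [r3c5∈{2}] r3c5 has the single candidate 2. So r3c5=2.
Step 6. [r9c9∈{2}] nothing but 2 survives at r9c9. So r9c9=2.
Step 7. [r7c8∈{8}] r7c8 is down to just 8, so r7c8=8.
Step 8. [r7c6∈{3}] nothing but 3 survives at r7c6, so r7c6=3.
Step 9. [r7c2∈{4}] r7c2 has the single candidate 4 ⇒ r7c2=4.
Step 10. [r7c1∈{2}] only 2 remains possible at r7c1 ⇒ r7c1=2.
Step 11. [r1c1∈{3}] r1c1 is down to just 3 ⇒ r1c1=3.
Step 12. [r6c2∈{3,6}] r6c2 is the only open cell in col 2 admitting 3 ⇒ r6c2=3.
Step 13. [r9c4∈{8}] r9c4 has the single candidate 8, so r9c4=8.
Step 14. [r4c3∈{5,6}] across row 4, 5 lands solely at r4c3 ⇒ r4c3=5.
Step 15. [r4c7∈{6,7}] r4c7 is the only open cell in col 7 admitting 7, so r4c7=7.
Step 16. [r6c1∈{4}] r6c1 has the single candidate 4, so r6c1=4.
Step 17. [r6c3∈{6}] r6c3's peers cover all but 6, so r6c3=6.
Step 18. [r7c9∈{6}] only 6 remains possible at r7c9. So r7c9=6.
Step 19. [r3c2∈{6,9}] r3c2 is the only open cell in row 3 admitting 6 ⇒ r3c2=6.
Step 20. [r3c9∈{1}] r3c9 has the single candidate 1, so r3c9=1.
Step 21. [r4c5∈{6}] r4c5's peers cover all but 6, so r4c5=6.
Step 22. [r5c7∈{6}] only 6 remains possible at r5c7 ⇒ r5c7=6.
Step 23. [r2c8∈{2}] r2c8's peers cover all but 2. So r2c8=2.
Step 24. [r5c4∈{3}] r5c4 is down to just 3. So r5c4=3.
Step 25. [r2c6∈{5}] nothing but 5 survives at r2c6, so r2c6=5.
Step 26. [r8c3∈{3}] r8c3's peers cover all but 3, so r8c3=3.
Step 27. [r8c1∈{8}] r8c1's peers cover all but 8. So r8c1=8.
Step 28. [r2c5∈{3}] r2c5 has the single candidate 3. So r2c5=3.
Step 29. [r3c4∈{9}] nothing but 9 survives at r3c4 ⇒ r3c4=9.
Step 30. [r9c8∈{5}] nothing but 5 survives at r9c8. So r9c8=5.
Step 31. [r7c4∈{7}] r7c4 has the single candidate 7. So r7c4=7.
Step 32. [r6c6∈{9}] r6c6 has the single candidate 9. So r6c6=9.
Step 33. [r6c5∈{7}] only 7 remains possible at r6c5. So r6c5=7.
Step 34. [r1c2∈{9}] r1c2 has the single candidate 9, so r1c2=9.
Step 35. [r3c7∈{8}] r3c7's peers cover all but 8. So r3c7=8.
Step 36. [r7c3∈{1}] nothing but 1 survives at r7c3, so r7c3=1.
Step 37. [r1c3∈{2}] r1c3's peers cover all but 2 ⇒ r1c3=2.
Step 38. [r5c6∈{8}] r5c6 is down to just 8 ⇒ r5c6=8.
Step 39. [r3c1∈{5}] only 5 remains possible at r3c1 ⇒ r3c1=5.
Step 40. [r8c4∈{2}] only 2 remains possible at r8c4, so r8c4=2.
Step 41. [r7c7∈{9}] r7c7 has the single candidate 9 ⇒ r7c7=9.
Step 42. [r4c2∈{8}] r4c2 is down to just 8 ⇒ r4c2=8.
Step 43. [r3c3∈{4}] r3c3 has the single candidate 4 ⇒ r3c3=4.

Answer: 3 9 2 1 8 4 5 6 7 / 7 1 8 6 3 5 4 2 9 / 5 6 4 9 2 7 8 3 1 / 1 8 5 4 6 2 7 9 3 / 9 2 7 3 1 8 6 4 5 / 4 3 6 5 7 9 2 1 8 / 2 4 1 7 5 3 9 8 6 / 8 5 3 2 9 6 1 7 4 / 6 7 9 8 4 1 3 5 2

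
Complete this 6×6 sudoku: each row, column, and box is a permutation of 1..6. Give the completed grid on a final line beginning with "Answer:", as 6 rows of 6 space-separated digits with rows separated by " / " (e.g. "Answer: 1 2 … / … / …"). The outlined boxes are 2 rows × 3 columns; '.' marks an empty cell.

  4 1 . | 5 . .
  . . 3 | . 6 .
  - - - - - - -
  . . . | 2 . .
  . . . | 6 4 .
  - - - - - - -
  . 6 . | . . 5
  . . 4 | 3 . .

Step 1. [r3c5∈{1,3,5}] 5 has one home in col 5: r3c5, so r3c5=5.
Step 2. [r4c3∈{1,2,5}] r4c3 is the only open cell in col 3 admitting 5, so r4c3=5.
Step 3. [r5c1∈{1,2,3}] across row 5, 3 lands solely at r5c1, so r5c1=3.
Step 4. [r2c6∈{1,2,4}] col 6 places 4 nowhere but r2c6, so r2c6=4.
Step 5. [r3c1∈{1,6}] col 1 places 6 nowhere but r3c1. So r3c1=6.
Step 6. [r3c3∈{1}] r3c3 is down to just 1 ⇒ r3c3=1.
Step 7. [r6c1∈{1,2,5}] 1 has one home in col 1: r6c1. So r6c1=1.
Step 8. [r6c5∈{2}] nothing but 2 survives at r6c5 ⇒ r6c5=2.
Step 9. [r3c6∈{3}] r3c6 is down to just 3 ⇒ r3c6=3.
Step 10. [r2c1∈{2,5}] in col 1, 5 fits only at r2c1, so r2c1=5.
Step 11. [r2c2∈{2}] nothing but 2 survives at r2c2 ⇒ r2c2=2.
Step 12. [r5c5∈{1}] r5c5's peers cover all but 1. So r5c5=1.
Step 13. [r6c6∈{6}] r6c6's peers cover all but 6 ⇒ r6c6=6.
Step 14. [r1c5∈{3}] nothing but 3 survives at r1c5, so r1c5=3.
Step 15. [r1c6∈{2}] r1c6's peers cover all but 2, so r1c6=2.
Step 16. [r5c3∈{2}] only 2 remains possible at r5c3 ⇒ r5c3=2.
Step 17. [r5c4∈{4}] only 4 remains possible at r5c4, so r5c4=4.
Step 18. [r2c4∈{1}] r2c4's peers cover all but 1, so r2c4=1.
Step 19. [r4c6∈{1}] only 1 remains possible at r4c6 ⇒ r4c6=1.
Step 20. [r3c2∈{4}] r3c2 is down to just 4. So r3c2=4.
Step 21. [r4c2∈{3}] r4c2 has the single candidate 3, so r4c2=3.
Step 22. [r4c1∈{2}] r4c1's peers cover all but 2. So r4c1=2.
Step 23. [r1c3∈{6}] r1c3's peers cover all but 6 ⇒ r1c3=6.
Step 24. [r6c2∈{5}] only 5 remains possible at r6c2 ⇒ r6c2=5.

Answer: 4 1 6 5 3 2 / 5 2 3 1 6 4 / 6 4 1 2 5 3 / 2 3 5 6 4 1 / 3 6 2 4 1 5 / 1 5 4 3 2 6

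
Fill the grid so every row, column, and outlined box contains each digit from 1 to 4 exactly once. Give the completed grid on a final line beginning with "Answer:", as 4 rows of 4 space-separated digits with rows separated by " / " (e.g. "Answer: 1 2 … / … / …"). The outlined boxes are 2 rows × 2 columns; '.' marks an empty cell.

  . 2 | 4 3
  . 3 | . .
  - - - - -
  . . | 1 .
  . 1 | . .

Step 1. [r3c1∈{2,3,4}] 3 has one home in row 3: r3c1 ⇒ r3c1=3.
Step 2. [r3c4∈{2,4}] r3c4 is the only open cell in row 3 admitting 2 ⇒ r3c4=2.
Step 3. [r2c1∈{1,4}] 4 has one home in row 2: r2c1, so r2c1=4.
Step 4. [r4c4∈{4}] r4c4 has the single candidate 4. So r4c4=4.
Step 5. [r2c4∈{1}] nothing but 1 survives at r2c4 ⇒ r2c4=1.
Step 6. [r1c1∈{1}] r1c1's peers cover all but 1. So r1c1=1.
Step 7. [r4c3∈{3}] r4c3's peers cover all but 3. So r4c3=3.
Step 8. [r3c2∈{4}] r3c2 has the single candidate 4. So r3c2=4.
Step 9. [r2c3∈{2}] r2c3 is down to just 2, so r2c3=2.
Step 10. [r4c1∈{2}] r4c1 has the single candidate 2. So r4c1=2.

Answer: 1 2 4 3 / 4 3 2 1 / 3 4 1 2 / 2 1 3 4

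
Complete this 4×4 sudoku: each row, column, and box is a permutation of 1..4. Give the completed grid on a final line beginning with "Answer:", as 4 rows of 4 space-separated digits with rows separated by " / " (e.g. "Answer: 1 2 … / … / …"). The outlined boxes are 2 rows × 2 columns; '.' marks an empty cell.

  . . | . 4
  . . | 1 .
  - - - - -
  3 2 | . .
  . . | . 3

Step 1. [r2c4∈{2}] r2c4 has the single candidate 2, so r2c4=2.
Step 2. [r2c1∈{4}] r2c1 is down to just 4 ⇒ r2c1=4.
Step 3. [r4c2∈{1,4}] across col 2, 4 lands solely at r4c2. So r4c2=4.
Step 4. [r1c2∈{1,3}] in col 2, 1 fits only at r1c2 ⇒ r1c2=1.
Step 5. [r1c3∈{3}] r1c3 is down to just 3 ⇒ r1c3=3.
Step 6. [r4c3∈{2}] r4c3 has the single candidate 2. So r4c3=2.
Step 7. [r4c1∈{1}] only 1 remains possible at r4c1. So r4c1=1.
Step 8. [r1c1∈{2}] only 2 remains possible at r1c1, so r1c1=2.
Step 9. [r3c4∈{1}] r3c4's peers cover all but 1, so r3c4=1.
Step 10. [r2c2∈{3}] r2c2 has the single candidate 3 ⇒ r2c2=3.
Step 11. [r3c3∈{4}] r3c3 has the single candidate 4, so r3c3=4.

Answer: 2 1 3 4 / 4 3 1 2 / 3 2 4 1 / 1 4 2 3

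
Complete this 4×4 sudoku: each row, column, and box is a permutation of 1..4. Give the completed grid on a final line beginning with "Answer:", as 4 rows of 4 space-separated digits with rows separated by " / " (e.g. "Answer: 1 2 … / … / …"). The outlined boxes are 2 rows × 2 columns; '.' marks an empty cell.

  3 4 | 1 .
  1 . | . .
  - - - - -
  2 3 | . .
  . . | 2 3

Step 1. [r3c3∈{4}] only 4 remains possible at r3c3, so r3c3=4.
Step 2. [r2c2∈{2}] only 2 remains possible at r2c2. So r2c2=2.
Step 3. [r3c4∈{1}] nothing but 1 survives at r3c4 ⇒ r3c4=1.
Step 4. [r4c2∈{1}] nothing but 1 survives at r4c2 ⇒ r4c2=1.
Step 5. [r2c3∈{3}] only 3 remains possible at r2c3. So r2c3=3.
Step 6. [r2c4∈{4}] r2c4's peers cover all but 4. So r2c4=4.
Step 7. [r4c1∈{4}] r4c1's peers cover all but 4 ⇒ r4c1=4.
Step 8. [r1c4∈{2}] r1c4's peers cover all but 2. So r1c4=2.

Answer: 3 4 1 2 / 1 2 3 4 / 2 3 4 1 / 4 1 2 3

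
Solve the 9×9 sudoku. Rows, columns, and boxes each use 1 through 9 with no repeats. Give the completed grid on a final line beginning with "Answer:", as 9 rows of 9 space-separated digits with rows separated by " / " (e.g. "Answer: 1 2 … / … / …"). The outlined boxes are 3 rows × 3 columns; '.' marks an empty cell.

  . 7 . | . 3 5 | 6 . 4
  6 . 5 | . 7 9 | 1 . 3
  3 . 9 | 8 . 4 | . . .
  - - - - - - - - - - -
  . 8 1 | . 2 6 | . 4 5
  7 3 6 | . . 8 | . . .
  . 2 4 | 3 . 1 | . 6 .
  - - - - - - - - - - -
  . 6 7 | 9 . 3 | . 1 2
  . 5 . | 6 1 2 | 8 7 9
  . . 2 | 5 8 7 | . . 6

Step 1. [r1c1∈{1,2,8}] in col 1, 2 fits only at r1c1. So r1c1=2.
Step 2. [r7c5∈{4}] r7c5 is down to just 4. So r7c5=4.
Step 3. [r9c2∈{1,4,9}] across col 2, 9 lands solely at r9c2, so r9c2=9.
Step 4. [r4c7∈{3,7,9}] row 4 places 3 nowhere but r4c7, so r4c7=3.
Step 5. [r2c8∈{2,8}] across row 2, 8 lands solely at r2c8. So r2c8=8.
Step 6. [r3c8∈{2,5}] r3c8 is the only open cell in col 8 admitting 5 ⇒ r3c8=5.
Step 7. [r5c8∈{2,9}] col 8 places 2 nowhere but r5c8. So r5c8=2.
Step 8. [r3c9∈{7}] nothing but 7 survives at r3c9, so r3c9=7.
Step 9. [r5c5∈{5,9}] row 5 places 5 nowhere but r5c5, so r5c5=5.
Step 10. [r6c5∈{9}] only 9 remains possible at r6c5 ⇒ r6c5=9.
Step 11. [r9c1∈{1,4}] r9c1 is the only open cell in row 9 admitting 1, so r9c1=1.
Step 12. [r8c3∈{3}] r8c3 has the single candidate 3 ⇒ r8c3=3.
Step 13. [r7c1∈{8}] r7c1 has the single candidate 8 ⇒ r7c1=8.
Step 14. [r3c2∈{1}] nothing but 1 survives at r3c2 ⇒ r3c2=1.
Step 15. [r3c7∈{2}] r3c7 has the single candidate 2 ⇒ r3c7=2.
Step 16. [r6c7∈{7}] r6c7's peers cover all but 7 ⇒ r6c7=7.
Step 17. [r7c7∈{5}] r7c7 is down to just 5 ⇒ r7c7=5.
Step 18. [r5c9∈{1}] r5c9's peers cover all but 1. So r5c9=1.
Step 19. [r9c7∈{4}] r9c7 has the single candidate 4 ⇒ r9c7=4.
Step 20. [r3c5∈{6}] r3c5 is down to just 6 ⇒ r3c5=6.
Step 21. [r1c8∈{9}] nothing but 9 survives at r1c8, so r1c8=9.
Step 22. [r5c4∈{4}] r5c4 is down to just 4. So r5c4=4.
Step 23. [r4c4∈{7}] r4c4's peers cover all but 7 ⇒ r4c4=7.
Step 24. [r9c8∈{3}] nothing but 3 survives at r9c8. So r9c8=3.
Step 25. [r6c9∈{8}] r6c9 is down to just 8 ⇒ r6c9=8.
Step 26. [r1c4∈{1}] r1c4 is down to just 1. So r1c4=1.
Step 27. [r5c7∈{9}] only 9 remains possible at r5c7, so r5c7=9.
Step 28. [r1c3∈{8}] r1c3 is down to just 8. So r1c3=8.
Step 29. [r2c4∈{2}] r2c4 is down to just 2, so r2c4=2.
Step 30. [r4c1∈{9}] r4c1 has the single candidate 9, so r4c1=9.
Step 31. [r6c1∈{5}] r6c1 has the single candidate 5, so r6c1=5.
Step 32. [r2c2∈{4}] nothing but 4 survives at r2c2, so r2c2=4.
Step 33. [r8c1∈{4}] only 4 remains possible at r8c1 ⇒ r8c1=4.

Answer: 2 7 8 1 3 5 6 9 4 / 6 4 5 2 7 9 1 8 3 / 3 1 9 8 6 4 2 5 7 / 9 8 1 7 2 6 3 4 5 / 7 3 6 4 5 8 9 2 1 / 5 2 4 3 9 1 7 6 8 / 8 6 7 9 4 3 5 1 2 / 4 5 3 6 1 2 8 7 9 / 1 9 2 5 8 7 4 3 6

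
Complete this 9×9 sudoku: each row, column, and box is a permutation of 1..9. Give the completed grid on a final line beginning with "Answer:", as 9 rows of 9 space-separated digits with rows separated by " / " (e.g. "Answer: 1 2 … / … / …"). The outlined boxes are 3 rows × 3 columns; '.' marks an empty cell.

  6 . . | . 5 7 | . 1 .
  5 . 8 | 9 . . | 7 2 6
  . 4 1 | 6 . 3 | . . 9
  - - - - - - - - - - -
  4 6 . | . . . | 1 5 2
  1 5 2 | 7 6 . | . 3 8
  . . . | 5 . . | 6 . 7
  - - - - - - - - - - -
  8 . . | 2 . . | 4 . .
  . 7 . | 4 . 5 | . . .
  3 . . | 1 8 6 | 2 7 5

Step 1. [r7c6∈{9}] r7c6's peers cover all but 9. So r7c6=9.
Step 2. [r6c1∈{9}] r6c1 has the single candidate 9 ⇒ r6c1=9.
Step 3. [r8c5∈{3}] only 3 remains possible at r8c5. So r8c5=3.
Step 4. [r8c8∈{6,8,9}] col 8 places 9 nowhere but r8c8 ⇒ r8c8=9.
Step 5. [r1c7∈{3,8}] across col 7, 3 lands solely at r1c7, so r1c7=3.
Step 6. [r6c6∈{1,2,4,8}] in col 6, 2 fits only at r6c6. So r6c6=2.
Step 7. [r1c2∈{2,9}] across row 1, 2 lands solely at r1c2, so r1c2=2.
Step 8. [r6c3∈{3}] r6c3's peers cover all but 3, so r6c3=3.
Step 9. [r5c6∈{4}] r5c6 is down to just 4. So r5c6=4.
Step 10. [r7c9∈{1,3}] in row 7, 3 fits only at r7c9, so r7c9=3.
Step 11. [r8c7∈{8}] r8c7 has the single candidate 8. So r8c7=8.
Step 12. [r9c3∈{4,9}] row 9 places 4 nowhere but r9c3, so r9c3=4.
Step 13. [r7c8∈{6}] r7c8's peers cover all but 6 ⇒ r7c8=6.
Step 14. [r2c5∈{1,4}] 4 has one home in row 2: r2c5, so r2c5=4.
Step 15. [r1c4∈{8}] r1c4's peers cover all but 8 ⇒ r1c4=8.
Step 16. [r6c5∈{1}] r6c5 is down to just 1, so r6c5=1.
Step 17. [r2c2∈{3}] r2c2 is down to just 3, so r2c2=3.
Step 18. [r3c1∈{7}] nothing but 7 survives at r3c1. So r3c1=7.
Step 19. [r4c3∈{7}] only 7 remains possible at r4c3 ⇒ r4c3=7.
Step 20. [r1c9∈{4}] r1c9 is down to just 4 ⇒ r1c9=4.
Step 21. [r6c8∈{4}] only 4 remains possible at r6c8, so r6c8=4.
Step 22. [r9c2∈{9}] r9c2 is down to just 9 ⇒ r9c2=9.
Step 23. [r8c3∈{6}] r8c3's peers cover all but 6 ⇒ r8c3=6.
Step 24. [r1c3∈{9}] only 9 remains possible at r1c3 ⇒ r1c3=9.
Step 25. [r7c2∈{1}] nothing but 1 survives at r7c2 ⇒ r7c2=1.
Step 26. [r3c5∈{2}] only 2 remains possible at r3c5. So r3c5=2.
Step 27. [r4c5∈{9}] r4c5 has the single candidate 9, so r4c5=9.
Step 28. [r8c9∈{1}] r8c9 has the single candidate 1, so r8c9=1.
Step 29. [r7c5∈{7}] nothing but 7 survives at r7c5, so r7c5=7.
Step 30. [r6c2∈{8}] nothing but 8 survives at r6c2 ⇒ r6c2=8.
Step 31. [r7c3∈{5}] r7c3 has the single candidate 5. So r7c3=5.
Step 32. [r8c1∈{2}] r8c1's peers cover all but 2, so r8c1=2.
Step 33. [r5c7∈{9}] r5c7's peers cover all but 9 ⇒ r5c7=9.
Step 34. [r4c6∈{8}] nothing but 8 survives at r4c6. So r4c6=8.
Step 35. [r2c6∈{1}] only 1 remains possible at r2c6 ⇒ r2c6=1.
Step 36. [r3c7∈{5}] nothing but 5 survives at r3c7 ⇒ r3c7=5.
Step 37. [r3c8∈{8}] nothing but 8 survives at r3c8 ⇒ r3c8=8.
Step 38. [r4c4∈{3}] r4c4 has the single candidate 3. So r4c4=3.

Answer: 6 2 9 8 5 7 3 1 4 / 5 3 8 9 4 1 7 2 6 / 7 4 1 6 2 3 5 8 9 / 4 6 7 3 9 8 1 5 2 / 1 5 2 7 6 4 9 3 8 / 9 8 3 5 1 2 6 4 7 / 8 1 5 2 7 9 4 6 3 / 2 7 6 4 3 5 8 9 1 / 3 9 4 1 8 6 2 7 5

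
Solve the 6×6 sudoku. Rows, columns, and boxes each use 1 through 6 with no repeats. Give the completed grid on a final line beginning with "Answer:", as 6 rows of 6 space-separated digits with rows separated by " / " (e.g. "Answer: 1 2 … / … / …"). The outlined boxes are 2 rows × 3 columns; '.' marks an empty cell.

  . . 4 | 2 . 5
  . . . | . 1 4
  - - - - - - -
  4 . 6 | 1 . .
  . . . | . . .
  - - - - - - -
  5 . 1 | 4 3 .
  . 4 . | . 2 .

Step 1. [r2c4∈{3,6}] 3 has one home in box 2: r2c4. So r2c4=3.
Step 2. [r5c6∈{6}] nothing but 6 survives at r5c6 ⇒ r5c6=6.
Step 3. [r6c1∈{3,6}] row 6 places 6 nowhere but r6c1 ⇒ r6c1=6.
Step 4. [r2c1∈{2}] r2c1 has the single candidate 2. So r2c1=2.
Step 5. [r4c3∈{2,3,5}] across col 3, 2 lands solely at r4c3, so r4c3=2.
Step 6. [r4c6∈{3}] only 3 remains possible at r4c6 ⇒ r4c6=3.
Step 7. [r3c5∈{5}] only 5 remains possible at r3c5. So r3c5=5.
Step 8. [r2c2∈{5,6}] row 2 places 6 nowhere but r2c2 ⇒ r2c2=6.
Step 9. [r4c1∈{1}] r4c1 has the single candidate 1 ⇒ r4c1=1.
Step 10. [r1c2∈{1,3}] r1c2 is the only open cell in row 1 admitting 1. So r1c2=1.
Step 11. [r4c4∈{6}] r4c4 is down to just 6, so r4c4=6.
Step 12. [r6c4∈{5}] r6c4's peers cover all but 5, so r6c4=5.
Step 13. [r3c6∈{2}] nothing but 2 survives at r3c6. So r3c6=2.
Step 14. [r4c5∈{4}] r4c5 has the single candidate 4, so r4c5=4.
Step 15. [r3c2∈{3}] nothing but 3 survives at r3c2 ⇒ r3c2=3.
Step 16. [r1c5∈{6}] r1c5's peers cover all but 6, so r1c5=6.
Step 17. [r2c3∈{5}] r2c3's peers cover all but 5. So r2c3=5.
Step 18. [r6c3∈{3}] r6c3 has the single candidate 3, so r6c3=3.
Step 19. [r6c6∈{1}] r6c6 is down to just 1, so r6c6=1.
Step 20. [r4c2∈{5}] r4c2 is down to just 5. So r4c2=5.
Step 21. [r1c1∈{3}] nothing but 3 survives at r1c1 ⇒ r1c1=3.
Step 22. [r5c2∈{2}] only 2 remains possible at r5c2 ⇒ r5c2=2.

Answer: 3 1 4 2 6 5 / 2 6 5 3 1 4 / 4 3 6 1 5 2 / 1 5 2 6 4 3 / 5 2 1 4 3 6 / 6 4 3 5 2 1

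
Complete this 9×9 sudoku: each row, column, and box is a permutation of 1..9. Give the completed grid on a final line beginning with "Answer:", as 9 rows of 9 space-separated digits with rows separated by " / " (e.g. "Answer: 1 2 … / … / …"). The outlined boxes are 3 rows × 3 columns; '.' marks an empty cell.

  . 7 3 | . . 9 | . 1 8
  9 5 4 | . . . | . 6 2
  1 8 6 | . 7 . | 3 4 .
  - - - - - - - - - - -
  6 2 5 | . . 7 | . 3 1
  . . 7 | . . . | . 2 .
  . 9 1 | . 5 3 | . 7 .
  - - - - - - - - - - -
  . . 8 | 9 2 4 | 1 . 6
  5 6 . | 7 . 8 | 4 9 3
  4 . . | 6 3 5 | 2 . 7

Step 1. [r6c4∈{2,4,8}] row 6 places 2 nowhere but r6c4. So r6c4=2.
Step 2. [r5c2∈{3,4}] col 2 places 4 nowhere but r5c2. So r5c2=4.
Step 3. [r1c7∈{5}] r1c7 is down to just 5, so r1c7=5.
Step 4. [r5c6∈{1,6}] col 6 places 6 nowhere but r5c6 ⇒ r5c6=6.
Step 5. [r2c4∈{1,3,8}] across row 2, 3 lands solely at r2c4. So r2c4=3.
Step 6. [r2c5∈{1,8}] in row 2, 8 fits only at r2c5, so r2c5=8.
Step 7. [r5c1∈{3,8}] across row 5, 3 lands solely at r5c1, so r5c1=3.
Step 8. [r1c4∈{4}] r1c4 is down to just 4, so r1c4=4.
Step 9. [r5c4∈{1,8}] col 4 places 1 nowhere but r5c4, so r5c4=1.
Step 10. [r5c7∈{8,9}] 8 has one home in row 5: r5c7. So r5c7=8.
Step 11. [r5c5∈{9}] nothing but 9 survives at r5c5, so r5c5=9.
Step 12. [r4c7∈{9}] r4c7 is down to just 9. So r4c7=9.
Step 13. [r6c1∈{8}] only 8 remains possible at r6c1. So r6c1=8.
Step 14. [r3c4∈{5}] r3c4's peers cover all but 5, so r3c4=5.
Step 15. [r5c9∈{5}] only 5 remains possible at r5c9. So r5c9=5.
Step 16. [r2c6∈{1}] r2c6 has the single candidate 1 ⇒ r2c6=1.
Step 17. [r4c5∈{4}] r4c5 is down to just 4, so r4c5=4.
Step 18. [r7c2∈{3}] only 3 remains possible at r7c2. So r7c2=3.
Step 19. [r7c1∈{7}] r7c1 has the single candidate 7 ⇒ r7c1=7.
Step 20. [r1c1∈{2}] r1c1's peers cover all but 2 ⇒ r1c1=2.
Step 21. [r9c3∈{9}] r9c3 is down to just 9. So r9c3=9.
Step 22. [r4c4∈{8}] r4c4's peers cover all but 8, so r4c4=8.
Step 23. [r8c5∈{1}] r8c5 is down to just 1, so r8c5=1.
Step 24. [r1c5∈{6}] only 6 remains possible at r1c5 ⇒ r1c5=6.
Step 25. [r3c9∈{9}] only 9 remains possible at r3c9, so r3c9=9.
Step 26. [r9c8∈{8}] only 8 remains possible at r9c8 ⇒ r9c8=8.
Step 27. [r7c8∈{5}] r7c8 is down to just 5 ⇒ r7c8=5.
Step 28. [r2c7∈{7}] r2c7 is down to just 7, so r2c7=7.
Step 29. [r3c6∈{2}] r3c6 is down to just 2 ⇒ r3c6=2.
Step 30. [r8c3∈{2}] r8c3 has the single candidate 2. So r8c3=2.
Step 31. [r6c9∈{4}] r6c9 is down to just 4, so r6c9=4.
Step 32. [r6c7∈{6}] r6c7's peers cover all but 6. So r6c7=6.
Step 33. [r9c2∈{1}] only 1 remains possible at r9c2. So r9c2=1.

Answer: 2 7 3 4 6 9 5 1 8 / 9 5 4 3 8 1 7 6 2 / 1 8 6 5 7 2 3 4 9 / 6 2 5 8 4 7 9 3 1 / 3 4 7 1 9 6 8 2 5 / 8 9 1 2 5 3 6 7 4 / 7 3 8 9 2 4 1 5 6 / 5 6 2 7 1 8 4 9 3 / 4 1 9 6 3 5 2 8 7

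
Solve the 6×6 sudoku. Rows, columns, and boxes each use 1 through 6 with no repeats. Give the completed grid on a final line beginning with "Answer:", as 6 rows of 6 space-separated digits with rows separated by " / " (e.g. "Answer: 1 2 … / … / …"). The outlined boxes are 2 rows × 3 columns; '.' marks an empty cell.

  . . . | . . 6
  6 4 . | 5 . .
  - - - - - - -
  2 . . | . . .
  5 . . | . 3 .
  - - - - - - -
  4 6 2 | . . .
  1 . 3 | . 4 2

Step 1. [r2c3∈{1}] r2c3's peers cover all but 1. So r2c3=1.
Step 2. [r3c5∈{1,5,6}] across col 5, 6 lands solely at r3c5. So r3c5=6.
Step 3. [r1c4∈{1,2,3,4}] row 1 places 4 nowhere but r1c4. So r1c4=4.
Step 4. [r3c4∈{1}] r3c4 has the single candidate 1, so r3c4=1.
Step 5. [r5c6∈{1,3,5}] r5c6 is the only open cell in col 6 admitting 1, so r5c6=1.
Step 6. [r1c2∈{2,3,5}] across col 2, 2 lands solely at r1c2, so r1c2=2.
Step 7. [r3c3∈{4}] r3c3's peers cover all but 4 ⇒ r3c3=4.
Step 8. [r1c1∈{3}] nothing but 3 survives at r1c1. So r1c1=3.
Step 9. [r6c4∈{6}] r6c4's peers cover all but 6. So r6c4=6.
Step 10. [r4c6∈{4}] r4c6's peers cover all but 4 ⇒ r4c6=4.
Step 11. [r1c3∈{5}] nothing but 5 survives at r1c3, so r1c3=5.
Step 12. [r1c5∈{1}] only 1 remains possible at r1c5 ⇒ r1c5=1.
Step 13. [r6c2∈{5}] only 5 remains possible at r6c2 ⇒ r6c2=5.
Step 14. [r2c6∈{3}] r2c6's peers cover all but 3 ⇒ r2c6=3.
Step 15. [r4c3∈{6}] nothing but 6 survives at r4c3. So r4c3=6.
Step 16. [r4c4∈{2}] r4c4's peers cover all but 2, so r4c4=2.
Step 17. [r5c5∈{5}] nothing but 5 survives at r5c5 ⇒ r5c5=5.
Step 18. [r3c6∈{5}] r3c6 is down to just 5. So r3c6=5.
Step 19. [r2c5∈{2}] r2c5's peers cover all but 2 ⇒ r2c5=2.
Step 20. [r4c2∈{1}] r4c2 is down to just 1, so r4c2=1.
Step 21. [r3c2∈{3}] r3c2's peers cover all but 3. So r3c2=3.
Step 22. [r5c4∈{3}] r5c4 is down to just 3, so r5c4=3.

Answer: 3 2 5 4 1 6 / 6 4 1 5 2 3 / 2 3 4 1 6 5 / 5 1 6 2 3 4 / 4 6 2 3 5 1 / 1 5 3 6 4 2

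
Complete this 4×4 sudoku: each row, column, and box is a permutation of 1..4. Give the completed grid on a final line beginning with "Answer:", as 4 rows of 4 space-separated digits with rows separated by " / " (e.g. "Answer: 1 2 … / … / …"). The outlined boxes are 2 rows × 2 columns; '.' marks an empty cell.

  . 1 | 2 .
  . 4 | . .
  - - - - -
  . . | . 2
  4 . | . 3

Step 1. [r1c1∈{3}] r1c1's peers cover all but 3 ⇒ r1c1=3.
Step 2. [r4c3∈{1}] only 1 remains possible at r4c3, so r4c3=1.
Step 3. [r4c2∈{2}] r4c2's peers cover all but 2. So r4c2=2.
Step 4. [r2c1∈{2}] only 2 remains possible at r2c1. So r2c1=2.
Step 5. [r3c3∈{4}] r3c3's peers cover all but 4, so r3c3=4.
Step 6. [r2c3∈{3}] r2c3's peers cover all but 3, so r2c3=3.
Step 7. [r3c1∈{1}] only 1 remains possible at r3c1, so r3c1=1.
Step 8. [r2c4∈{1}] r2c4's peers cover all but 1. So r2c4=1.
Step 9. [r3c2∈{3}] r3c2 has the single candidate 3. So r3c2=3.
Step 10. [r1c4∈{4}] r1c4's peers cover all but 4 ⇒ r1c4=4.

Answer: 3 1 2 4 / 2 4 3 1 / 1 3 4 2 / 4 2 1 3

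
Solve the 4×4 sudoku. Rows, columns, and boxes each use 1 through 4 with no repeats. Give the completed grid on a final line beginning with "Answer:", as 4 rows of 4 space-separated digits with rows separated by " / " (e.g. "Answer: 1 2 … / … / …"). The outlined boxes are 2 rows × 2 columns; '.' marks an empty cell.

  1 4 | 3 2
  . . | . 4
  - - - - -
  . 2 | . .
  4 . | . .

Step 1. [r3c1∈{3}] only 3 remains possible at r3c1, so r3c1=3.
Step 2. [r3c4∈{1}] r3c4's peers cover all but 1. So r3c4=1.
Step 3. [r4c2∈{1}] r4c2 has the single candidate 1, so r4c2=1.
Step 4. [r2c2∈{3}] r2c2 has the single candidate 3 ⇒ r2c2=3.
Step 5. [r2c1∈{2}] r2c1's peers cover all but 2, so r2c1=2.
Step 6. [r4c3∈{2}] r4c3 is down to just 2 ⇒ r4c3=2.
Step 7. [r3c3∈{4}] r3c3 is down to just 4. So r3c3=4.
Step 8. [r2c3∈{1}] nothing but 1 survives at r2c3. So r2c3=1.
Step 9. [r4c4∈{3}] r4c4 is down to just 3. So r4c4=3.

Answer: 1 4 3 2 / 2 3 1 4 / 3 2 4 1 / 4 1 2 3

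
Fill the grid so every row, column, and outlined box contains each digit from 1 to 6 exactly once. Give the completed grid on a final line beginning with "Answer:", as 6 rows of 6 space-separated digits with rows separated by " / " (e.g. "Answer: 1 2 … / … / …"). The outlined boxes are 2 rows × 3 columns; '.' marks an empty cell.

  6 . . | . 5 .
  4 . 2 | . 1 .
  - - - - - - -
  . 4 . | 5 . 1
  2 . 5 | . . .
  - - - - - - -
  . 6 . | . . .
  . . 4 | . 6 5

Step 1. [r3c1∈{3}] only 3 remains possible at r3c1, so r3c1=3.
Step 2. [r6c1∈{1}] r6c1 has the single candidate 1, so r6c1=1.
Step 3. [r5c3∈{3}] r5c3 has the single candidate 3, so r5c3=3.
Step 4. [r6c4∈{2,3}] across row 6, 3 lands solely at r6c4, so r6c4=3.
Step 5. [r4c5∈{3,4}] across col 5, 3 lands solely at r4c5, so r4c5=3.
Step 6. [r5c5∈{2,4}] col 5 places 4 nowhere but r5c5. So r5c5=4.
Step 7. [r2c4∈{6}] r2c4's peers cover all but 6, so r2c4=6.
Step 8. [r5c6∈{2}] r5c6 is down to just 2, so r5c6=2.
Step 9. [r2c6∈{3}] nothing but 3 survives at r2c6. So r2c6=3.
Step 10. [r1c6∈{4}] only 4 remains possible at r1c6, so r1c6=4.
Step 11. [r1c3∈{1}] nothing but 1 survives at r1c3 ⇒ r1c3=1.
Step 12. [r6c2∈{2}] r6c2 is down to just 2. So r6c2=2.
Step 13. [r3c3∈{6}] r3c3 is down to just 6. So r3c3=6.
Step 14. [r1c2∈{3}] nothing but 3 survives at r1c2. So r1c2=3.
Step 15. [r3c5∈{2}] only 2 remains possible at r3c5 ⇒ r3c5=2.
Step 16. [r4c4∈{4}] r4c4 has the single candidate 4. So r4c4=4.
Step 17. [r4c2∈{1}] r4c2 is down to just 1. So r4c2=1.
Step 18. [r2c2∈{5}] only 5 remains possible at r2c2, so r2c2=5.
Step 19. [r5c4∈{1}] nothing but 1 survives at r5c4. So r5c4=1.
Step 20. [r5c1∈{5}] r5c1 is down to just 5. So r5c1=5.
Step 21. [r4c6∈{6}] only 6 remains possible at r4c6, so r4c6=6.
Step 22. [r1c4∈{2}] nothing but 2 survives at r1c4. So r1c4=2.

Answer: 6 3 1 2 5 4 / 4 5 2 6 1 3 / 3 4 6 5 2 1 / 2 1 5 4 3 6 / 5 6 3 1 4 2 / 1 2 4 3 6 5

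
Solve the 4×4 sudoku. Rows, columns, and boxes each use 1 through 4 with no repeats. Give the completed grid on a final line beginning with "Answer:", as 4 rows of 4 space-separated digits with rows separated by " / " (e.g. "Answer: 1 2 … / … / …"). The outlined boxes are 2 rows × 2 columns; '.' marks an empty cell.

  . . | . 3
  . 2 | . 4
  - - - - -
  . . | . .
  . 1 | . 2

Step 1. [r3c2∈{3,4}] col 2 places 3 nowhere but r3c2 ⇒ r3c2=3.
Step 2. [r4c1∈{4}] r4c1 has the single candidate 4, so r4c1=4.
Step 3. [r2c3∈{1}] r2c3's peers cover all but 1, so r2c3=1.
Step 4. [r1c2∈{4}] nothing but 4 survives at r1c2, so r1c2=4.
Step 5. [r2c1∈{3}] r2c1 is down to just 3 ⇒ r2c1=3.
Step 6. [r1c1∈{1}] r1c1 is down to just 1 ⇒ r1c1=1.
Step 7. [r3c1∈{2}] only 2 remains possible at r3c1, so r3c1=2.
Step 8. [r3c4∈{1}] r3c4's peers cover all but 1 ⇒ r3c4=1.
Step 9. [r1c3∈{2}] r1c3 is down to just 2, so r1c3=2.
Step 10. [r3c3∈{4}] r3c3's peers cover all but 4, so r3c3=4.
Step 11. [r4c3∈{3}] r4c3 is down to just 3, so r4c3=3.

Answer: 1 4 2 3 / 3 2 1 4 / 2 3 4 1 / 4 1 3 2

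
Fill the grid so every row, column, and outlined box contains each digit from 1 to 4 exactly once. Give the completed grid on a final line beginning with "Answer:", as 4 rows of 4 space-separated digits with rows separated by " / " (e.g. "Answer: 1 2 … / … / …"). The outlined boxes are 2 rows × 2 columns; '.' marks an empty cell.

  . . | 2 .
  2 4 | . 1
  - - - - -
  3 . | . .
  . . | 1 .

Step 1. [r1c4∈{3,4}] in row 1, 4 fits only at r1c4. So r1c4=4.
Step 2. [r3c2∈{1,2}] across row 3, 1 lands solely at r3c2. So r3c2=1.
Step 3. [r4c2∈{2}] r4c2 is down to just 2. So r4c2=2.
Step 4. [r3c4∈{2}] r3c4 is down to just 2. So r3c4=2.
Step 5. [r1c2∈{3}] nothing but 3 survives at r1c2, so r1c2=3.
Step 6. [r4c4∈{3}] only 3 remains possible at r4c4 ⇒ r4c4=3.
Step 7. [r4c1∈{4}] nothing but 4 survives at r4c1. So r4c1=4.
Step 8. [r1c1∈{1}] r1c1 has the single candidate 1. So r1c1=1.
Step 9. [r2c3∈{3}] nothing but 3 survives at r2c3. So r2c3=3.
Step 10. [r3c3∈{4}] nothing but 4 survives at r3c3, so r3c3=4.

Answer: 1 3 2 4 / 2 4 3 1 / 3 1 4 2 / 4 2 1 3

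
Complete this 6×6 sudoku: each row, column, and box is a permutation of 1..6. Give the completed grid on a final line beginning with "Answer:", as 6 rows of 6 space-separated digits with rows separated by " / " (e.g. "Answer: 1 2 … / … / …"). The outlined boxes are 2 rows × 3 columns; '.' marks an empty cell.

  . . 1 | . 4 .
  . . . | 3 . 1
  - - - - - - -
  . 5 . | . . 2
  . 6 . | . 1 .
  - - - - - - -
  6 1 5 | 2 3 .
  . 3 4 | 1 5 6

Step 1. [r2c5∈{2,6}] 2 has one home in col 5: r2c5 ⇒ r2c5=2.
Step 2. [r1c1∈{2,3,5}] across row 1, 3 lands solely at r1c1, so r1c1=3.
Step 3. [r4c6∈{3,4,5}] in col 6, 3 fits only at r4c6, so r4c6=3.
Step 4. [r4c4∈{4,5}] r4c4 is the only open cell in row 4 admitting 5 ⇒ r4c4=5.
Step 5. [r4c1∈{2,4}] in row 4, 4 fits only at r4c1. So r4c1=4.
Step 6. [r3c4∈{4,6}] row 3 places 4 nowhere but r3c4 ⇒ r3c4=4.
Step 7. [r1c6∈{5}] only 5 remains possible at r1c6 ⇒ r1c6=5.
Step 8. [r2c2∈{4}] r2c2's peers cover all but 4. So r2c2=4.
Step 9. [r3c3∈{3}] r3c3 is down to just 3, so r3c3=3.
Step 10. [r4c3∈{2}] r4c3 has the single candidate 2 ⇒ r4c3=2.
Step 11. [r2c1∈{5}] r2c1's peers cover all but 5. So r2c1=5.
Step 12. [r3c5∈{6}] only 6 remains possible at r3c5 ⇒ r3c5=6.
Step 13. [r1c4∈{6}] r1c4 has the single candidate 6. So r1c4=6.
Step 14. [r3c1∈{1}] nothing but 1 survives at r3c1 ⇒ r3c1=1.
Step 15. [r1c2∈{2}] only 2 remains possible at r1c2 ⇒ r1c2=2.
Step 16. [r6c1∈{2}] nothing but 2 survives at r6c1 ⇒ r6c1=2.
Step 17. [r5c6∈{4}] only 4 remains possible at r5c6, so r5c6=4.
Step 18. [r2c3∈{6}] r2c3 is down to just 6, so r2c3=6.

Answer: 3 2 1 6 4 5 / 5 4 6 3 2 1 / 1 5 3 4 6 2 / 4 6 2 5 1 3 / 6 1 5 2 3 4 / 2 3 4 1 5 6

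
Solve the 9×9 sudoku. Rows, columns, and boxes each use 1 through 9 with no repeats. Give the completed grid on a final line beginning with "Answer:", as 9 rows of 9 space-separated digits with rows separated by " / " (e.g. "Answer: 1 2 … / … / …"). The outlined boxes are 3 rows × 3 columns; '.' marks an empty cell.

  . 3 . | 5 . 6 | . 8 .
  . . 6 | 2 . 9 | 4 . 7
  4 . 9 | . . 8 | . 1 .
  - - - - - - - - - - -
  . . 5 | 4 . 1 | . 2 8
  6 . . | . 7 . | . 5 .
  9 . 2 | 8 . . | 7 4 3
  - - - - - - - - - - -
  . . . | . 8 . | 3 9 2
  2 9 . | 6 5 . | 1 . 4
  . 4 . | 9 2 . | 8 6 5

Step 1. [r6c2∈{1}] r6c2 has the single candidate 1. So r6c2=1.
Step 2. [r5c4∈{3}] r5c4's peers cover all but 3, so r5c4=3.
Step 3. [r3c7∈{2,5,6}] across col 7, 5 lands solely at r3c7. So r3c7=5.
Step 4. [r5c7∈{9}] r5c7's peers cover all but 9 ⇒ r5c7=9.
Step 5. [r2c1∈{1,5,8}] r2c1 is the only open cell in col 1 admitting 8 ⇒ r2c1=8.
Step 6. [r8c3∈{3,7,8}] in row 8, 8 fits only at r8c3. So r8c3=8.
Step 7. [r9c3∈{1,3,7}] in col 3, 3 fits only at r9c3, so r9c3=3.
Step 8. [r9c1∈{1,7}] 1 has one home in row 9: r9c1, so r9c1=1.
Step 9. [r7c3∈{7}] only 7 remains possible at r7c3. So r7c3=7.
Step 10. [r4c2∈{7}] r4c2 is down to just 7, so r4c2=7.
Step 11. [r2c5∈{1,3}] across row 2, 1 lands solely at r2c5. So r2c5=1.
Step 12. [r9c6∈{7}] r9c6's peers cover all but 7. So r9c6=7.
Step 13. [r4c7∈{6}] r4c7 is down to just 6 ⇒ r4c7=6.
Step 14. [r7c1∈{5}] r7c1 has the single candidate 5 ⇒ r7c1=5.
Step 15. [r7c2∈{6}] r7c2 has the single candidate 6, so r7c2=6.
Step 16. [r2c2∈{5}] r2c2 has the single candidate 5. So r2c2=5.
Step 17. [r8c8∈{7}] nothing but 7 survives at r8c8. So r8c8=7.
Step 18. [r5c2∈{8}] only 8 remains possible at r5c2 ⇒ r5c2=8.
Step 19. [r4c5∈{9}] r4c5 has the single candidate 9 ⇒ r4c5=9.
Step 20. [r5c6∈{2}] r5c6 has the single candidate 2, so r5c6=2.
Step 21. [r4c1∈{3}] r4c1 has the single candidate 3. So r4c1=3.
Step 22. [r7c4∈{1}] r7c4's peers cover all but 1, so r7c4=1.
Step 23. [r1c1∈{7}] r1c1 has the single candidate 7. So r1c1=7.
Step 24. [r3c2∈{2}] r3c2 is down to just 2 ⇒ r3c2=2.
Step 25. [r6c6∈{5}] r6c6's peers cover all but 5. So r6c6=5.
Step 26. [r8c6∈{3}] r8c6 is down to just 3 ⇒ r8c6=3.
Step 27. [r1c9∈{9}] nothing but 9 survives at r1c9. So r1c9=9.
Step 28. [r5c3∈{4}] r5c3 has the single candidate 4 ⇒ r5c3=4.
Step 29. [r5c9∈{1}] nothing but 1 survives at r5c9, so r5c9=1.
Step 30. [r3c4∈{7}] nothing but 7 survives at r3c4, so r3c4=7.
Step 31. [r1c7∈{2}] only 2 remains possible at r1c7. So r1c7=2.
Step 32. [r1c5∈{4}] nothing but 4 survives at r1c5, so r1c5=4.
Step 33. [r6c5∈{6}] r6c5 has the single candidate 6 ⇒ r6c5=6.
Step 34. [r1c3∈{1}] r1c3 is down to just 1 ⇒ r1c3=1.
Step 35. [r3c5∈{3}] r3c5 has the single candidate 3 ⇒ r3c5=3.
Step 36. [r2c8∈{3}] only 3 remains possible at r2c8 ⇒ r2c8=3.
Step 37. [r7c6∈{4}] r7c6 is down to just 4. So r7c6=4.
Step 38. [r3c9∈{6}] r3c9 has the single candidate 6 ⇒ r3c9=6.

Answer: 7 3 1 5 4 6 2 8 9 / 8 5 6 2 1 9 4 3 7 / 4 2 9 7 3 8 5 1 6 / 3 7 5 4 9 1 6 2 8 / 6 8 4 3 7 2 9 5 1 / 9 1 2 8 6 5 7 4 3 / 5 6 7 1 8 4 3 9 2 / 2 9 8 6 5 3 1 7 4 / 1 4 3 9 2 7 8 6 5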